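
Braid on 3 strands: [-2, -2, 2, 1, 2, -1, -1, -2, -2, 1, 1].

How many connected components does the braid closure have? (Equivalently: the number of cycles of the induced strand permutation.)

2

Derivation:
Track the strand permutation on 3 strands, starting from identity.
  step 1: s2^-1 swaps positions 2,3 -> [1 3 2]
  step 2: s2^-1 swaps positions 2,3 -> [1 2 3]
  step 3: s2 swaps positions 2,3 -> [1 3 2]
  step 4: s1 swaps positions 1,2 -> [3 1 2]
  step 5: s2 swaps positions 2,3 -> [3 2 1]
  step 6: s1^-1 swaps positions 1,2 -> [2 3 1]
  step 7: s1^-1 swaps positions 1,2 -> [3 2 1]
  step 8: s2^-1 swaps positions 2,3 -> [3 1 2]
  step 9: s2^-1 swaps positions 2,3 -> [3 2 1]
  step 10: s1 swaps positions 1,2 -> [2 3 1]
  step 11: s1 swaps positions 1,2 -> [3 2 1]
Final permutation (position -> original strand): [3 2 1]
Closure components = cycle count of this permutation = 2.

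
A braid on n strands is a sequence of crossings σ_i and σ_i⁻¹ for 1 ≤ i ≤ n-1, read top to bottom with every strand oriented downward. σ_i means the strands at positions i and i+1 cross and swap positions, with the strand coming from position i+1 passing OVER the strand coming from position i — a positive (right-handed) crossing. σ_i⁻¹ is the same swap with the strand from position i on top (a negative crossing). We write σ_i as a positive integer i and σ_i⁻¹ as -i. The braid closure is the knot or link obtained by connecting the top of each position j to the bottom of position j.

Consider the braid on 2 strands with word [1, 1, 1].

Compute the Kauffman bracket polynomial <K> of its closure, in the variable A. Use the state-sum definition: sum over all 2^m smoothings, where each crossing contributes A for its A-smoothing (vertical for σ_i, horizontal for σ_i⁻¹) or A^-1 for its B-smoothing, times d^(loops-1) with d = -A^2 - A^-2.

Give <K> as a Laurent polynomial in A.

-A^5 - A^-3 + A^-7

Derivation:
Braid: s1 s1 s1 on 2 strands, 3 crossings.
Writhe w = (#positive) - (#negative) = 3 - 0 = 3.
Computing the Kauffman bracket via state sum. There are 2^3 = 8 states.
Each crossing splits two ways (0=vertical, 1=horizontal). The state's weight is A^(#A-smoothings - #B-smoothings) * d^(loops - 1).
  state 000: A-exp=+3, loops=2, term = A^3 * d^1
  state 001: A-exp=+1, loops=1, term = A^1 * d^0
  state 010: A-exp=+1, loops=1, term = A^1 * d^0
  state 011: A-exp=-1, loops=2, term = A^-1 * d^1
  state 100: A-exp=+1, loops=1, term = A^1 * d^0
  state 101: A-exp=-1, loops=2, term = A^-1 * d^1
  state 110: A-exp=-1, loops=2, term = A^-1 * d^1
  state 111: A-exp=-3, loops=3, term = A^-3 * d^2
Collect the terms by A-exponent (count of states per loop number):
Powers of d = -A^2 - A^-2: d^2 = A^4 + 2 + A^-4.
  A^3 * (d) = -A^5 - A
  A^1 * (3) = 3*A
  A^-1 * (3*d) = -3*A - 3*A^-3
  A^-3 * (d^2) = A + 2*A^-3 + A^-7
Summing the groups: <K> = -A^5 - A^-3 + A^-7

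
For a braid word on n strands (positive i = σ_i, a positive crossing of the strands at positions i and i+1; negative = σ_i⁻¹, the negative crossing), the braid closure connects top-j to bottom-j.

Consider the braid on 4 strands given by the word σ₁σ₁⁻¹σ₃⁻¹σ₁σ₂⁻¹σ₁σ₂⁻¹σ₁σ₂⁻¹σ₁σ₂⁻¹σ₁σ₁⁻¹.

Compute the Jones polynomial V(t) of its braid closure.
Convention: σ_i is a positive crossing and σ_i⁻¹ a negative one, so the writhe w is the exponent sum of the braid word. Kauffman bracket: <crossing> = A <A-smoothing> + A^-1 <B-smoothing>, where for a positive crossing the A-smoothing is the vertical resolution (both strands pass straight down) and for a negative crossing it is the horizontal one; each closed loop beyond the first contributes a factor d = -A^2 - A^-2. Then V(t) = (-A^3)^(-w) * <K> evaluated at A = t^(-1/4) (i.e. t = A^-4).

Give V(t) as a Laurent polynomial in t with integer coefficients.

t^4 - 4*t^3 + 6*t^2 - 7*t + 9 - 7*t^-1 + 6*t^-2 - 4*t^-3 + t^-4

Derivation:
The presented braid s1 s1^-1 s3^-1 s1 s2^-1 s1 s2^-1 s1 s2^-1 s1 s2^-1 s1 s1^-1 on 4 strands reduces by inverse Markov moves (closure unchanged at each step):
  Deconjugate: the word is γ·β·γ⁻¹ with γ = s1 s1^-1 (prefix) and γ⁻¹ = s1 s1^-1 (suffix); strip both.
Reduced to β = s3^-1 s1 s2^-1 s1 s2^-1 s1 s2^-1 s1 s2^-1 on 4 strands, 9 crossings.
Compute on β:
Braid: s3^-1 s1 s2^-1 s1 s2^-1 s1 s2^-1 s1 s2^-1 on 4 strands, 9 crossings.
Writhe w = (#positive) - (#negative) = 4 - 5 = -1.
Computing the Kauffman bracket via state sum. There are 2^9 = 512 states.
For each crossing: s=0 is the vertical smoothing, s=1 horizontal. Crossing k contributes A^(sign_k * (1 - 2*s_k)); loop factor d = -A^2 - A^-2.
Tabulate the states by total A-exponent and number of loops L (A-exp: L × count):
  A^9: L=5 ×1
  A^7: L=4 ×8, L=6 ×1
  A^5: L=3 ×28, L=5 ×8
  A^3: L=2 ×52, L=4 ×32
  A^1: L=1 ×45, L=3 ×77, L=5 ×4
  A^-1: L=2 ×97, L=4 ×29
  A^-3: L=3 ×80, L=5 ×4
  A^-5: L=4 ×36
  A^-7: L=5 ×9
  A^-9: L=6 ×1
Each group contributes A^e * Σ count * d^(L-1):
Powers of d = -A^2 - A^-2: d^2 = A^4 + 2 + A^-4; d^3 = -A^6 - 3*A^2 - 3*A^-2 - A^-6; d^4 = A^8 + 4*A^4 + 6 + 4*A^-4 + A^-8; d^5 = -A^10 - 5*A^6 - 10*A^2 - 10*A^-2 - 5*A^-6 - A^-10.
  A^9 * (d^4) = A^17 + 4*A^13 + 6*A^9 + 4*A^5 + A
  A^7 * (8*d^3 + d^5) = -A^17 - 13*A^13 - 34*A^9 - 34*A^5 - 13*A - A^-3
  A^5 * (28*d^2 + 8*d^4) = 8*A^13 + 60*A^9 + 104*A^5 + 60*A + 8*A^-3
  A^3 * (52*d + 32*d^3) = -32*A^9 - 148*A^5 - 148*A - 32*A^-3
  A^1 * (45 + 77*d^2 + 4*d^4) = 4*A^9 + 93*A^5 + 223*A + 93*A^-3 + 4*A^-7
  A^-1 * (97*d + 29*d^3) = -29*A^5 - 184*A - 184*A^-3 - 29*A^-7
  A^-3 * (80*d^2 + 4*d^4) = 4*A^5 + 96*A + 184*A^-3 + 96*A^-7 + 4*A^-11
  A^-5 * (36*d^3) = -36*A - 108*A^-3 - 108*A^-7 - 36*A^-11
  A^-7 * (9*d^4) = 9*A + 36*A^-3 + 54*A^-7 + 36*A^-11 + 9*A^-15
  A^-9 * (d^5) = -A - 5*A^-3 - 10*A^-7 - 10*A^-11 - 5*A^-15 - A^-19
Summing the groups: <K> = -A^13 + 4*A^9 - 6*A^5 + 7*A - 9*A^-3 + 7*A^-7 - 6*A^-11 + 4*A^-15 - A^-19
Normalise by the writhe: (-A^3)^(-w) = (-A^3)^(1) = -A^3, so f(A) = -A^3 * <K> = A^16 - 4*A^12 + 6*A^8 - 7*A^4 + 9 - 7*A^-4 + 6*A^-8 - 4*A^-12 + A^-16.
Substitute A = t^(-1/4), i.e. A^e → t^(-e/4): V(t) = t^4 - 4*t^3 + 6*t^2 - 7*t + 9 - 7*t^-1 + 6*t^-2 - 4*t^-3 + t^-4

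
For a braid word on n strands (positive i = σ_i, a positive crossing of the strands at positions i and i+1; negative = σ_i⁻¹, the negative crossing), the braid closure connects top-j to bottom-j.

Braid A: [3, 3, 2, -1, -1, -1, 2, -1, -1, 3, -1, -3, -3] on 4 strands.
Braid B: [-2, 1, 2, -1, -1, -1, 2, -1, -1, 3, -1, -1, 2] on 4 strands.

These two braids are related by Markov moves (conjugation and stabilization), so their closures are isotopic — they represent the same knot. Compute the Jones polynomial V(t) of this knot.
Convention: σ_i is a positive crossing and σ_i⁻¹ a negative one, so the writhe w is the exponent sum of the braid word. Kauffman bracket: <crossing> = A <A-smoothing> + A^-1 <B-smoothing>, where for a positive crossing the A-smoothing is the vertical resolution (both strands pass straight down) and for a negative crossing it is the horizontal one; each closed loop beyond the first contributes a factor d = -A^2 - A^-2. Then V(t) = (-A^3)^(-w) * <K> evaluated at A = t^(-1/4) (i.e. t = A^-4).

Markov-equivalent braids have isotopic closures, hence identical knot invariants. Strip the Markov moves from each word to reach a common short braid β, then compute V(t) once on β.
Braid A: s3 s3 s2 s1^-1 s1^-1 s1^-1 s2 s1^-1 s1^-1 s3 s1^-1 s3^-1 s3^-1 on 4 strands reduces by inverse Markov moves (closure unchanged at each step):
  Deconjugate: the word is γ·β·γ⁻¹ with γ = s3 s3 (prefix) and γ⁻¹ = s3^-1 s3^-1 (suffix); strip both.
Reduced to β = s2 s1^-1 s1^-1 s1^-1 s2 s1^-1 s1^-1 s3 s1^-1 on 4 strands, 9 crossings.
Braid B: s2^-1 s1 s2 s1^-1 s1^-1 s1^-1 s2 s1^-1 s1^-1 s3 s1^-1 s1^-1 s2 on 4 strands reduces by inverse Markov moves (closure unchanged at each step):
  Deconjugate: the word is γ·β·γ⁻¹ with γ = s2^-1 s1 (prefix) and γ⁻¹ = s1^-1 s2 (suffix); strip both.
Reduced to β = s2 s1^-1 s1^-1 s1^-1 s2 s1^-1 s1^-1 s3 s1^-1 on 4 strands, 9 crossings.
Both give the same β = s2 s1^-1 s1^-1 s1^-1 s2 s1^-1 s1^-1 s3 s1^-1 on 4 strands, so one state sum suffices:
Braid: s2 s1^-1 s1^-1 s1^-1 s2 s1^-1 s1^-1 s3 s1^-1 on 4 strands, 9 crossings.
Writhe w = (#positive) - (#negative) = 3 - 6 = -3.
State-sum expansion of <K>. There are 2^9 = 512 states.
Each crossing splits two ways (0=vertical, 1=horizontal). The state's weight is A^(#A-smoothings - #B-smoothings) * d^(loops - 1).
Tabulate the states by total A-exponent and number of loops L (A-exp: L × count):
  A^9: L=8 ×1
  A^7: L=7 ×9
  A^5: L=6 ×36
  A^3: L=5 ×84
  A^1: L=4 ×126
  A^-1: L=3 ×124, L=5 ×2
  A^-3: L=2 ×75, L=4 ×9
  A^-5: L=1 ×21, L=3 ×15
  A^-7: L=2 ×8, L=4 ×1
  A^-9: L=3 ×1
Each group contributes A^e * Σ count * d^(L-1):
Powers of d = -A^2 - A^-2: d^2 = A^4 + 2 + A^-4; d^3 = -A^6 - 3*A^2 - 3*A^-2 - A^-6; d^4 = A^8 + 4*A^4 + 6 + 4*A^-4 + A^-8; d^5 = -A^10 - 5*A^6 - 10*A^2 - 10*A^-2 - 5*A^-6 - A^-10; d^6 = A^12 + 6*A^8 + 15*A^4 + 20 + 15*A^-4 + 6*A^-8 + A^-12; d^7 = -A^14 - 7*A^10 - 21*A^6 - 35*A^2 - 35*A^-2 - 21*A^-6 - 7*A^-10 - A^-14.
  A^9 * (d^7) = -A^23 - 7*A^19 - 21*A^15 - 35*A^11 - 35*A^7 - 21*A^3 - 7*A^-1 - A^-5
  A^7 * (9*d^6) = 9*A^19 + 54*A^15 + 135*A^11 + 180*A^7 + 135*A^3 + 54*A^-1 + 9*A^-5
  A^5 * (36*d^5) = -36*A^15 - 180*A^11 - 360*A^7 - 360*A^3 - 180*A^-1 - 36*A^-5
  A^3 * (84*d^4) = 84*A^11 + 336*A^7 + 504*A^3 + 336*A^-1 + 84*A^-5
  A^1 * (126*d^3) = -126*A^7 - 378*A^3 - 378*A^-1 - 126*A^-5
  A^-1 * (124*d^2 + 2*d^4) = 2*A^7 + 132*A^3 + 260*A^-1 + 132*A^-5 + 2*A^-9
  A^-3 * (75*d + 9*d^3) = -9*A^3 - 102*A^-1 - 102*A^-5 - 9*A^-9
  A^-5 * (21 + 15*d^2) = 15*A^-1 + 51*A^-5 + 15*A^-9
  A^-7 * (8*d + d^3) = -A^-1 - 11*A^-5 - 11*A^-9 - A^-13
  A^-9 * (d^2) = A^-5 + 2*A^-9 + A^-13
Summing the groups: <K> = -A^23 + 2*A^19 - 3*A^15 + 4*A^11 - 3*A^7 + 3*A^3 - 3*A^-1 + A^-5 - A^-9
Normalise by the writhe: (-A^3)^(-w) = (-A^3)^(3) = -A^9, so f(A) = -A^9 * <K> = A^32 - 2*A^28 + 3*A^24 - 4*A^20 + 3*A^16 - 3*A^12 + 3*A^8 - A^4 + 1.
Substitute A = t^(-1/4), i.e. A^e → t^(-e/4): V(t) = 1 - t^-1 + 3*t^-2 - 3*t^-3 + 3*t^-4 - 4*t^-5 + 3*t^-6 - 2*t^-7 + t^-8

Answer: 1 - t^-1 + 3*t^-2 - 3*t^-3 + 3*t^-4 - 4*t^-5 + 3*t^-6 - 2*t^-7 + t^-8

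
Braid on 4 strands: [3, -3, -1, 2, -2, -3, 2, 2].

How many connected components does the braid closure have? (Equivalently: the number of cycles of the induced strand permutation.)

2

Derivation:
Track the strand permutation on 4 strands, starting from identity.
  step 1: s3 swaps positions 3,4 -> [1 2 4 3]
  step 2: s3^-1 swaps positions 3,4 -> [1 2 3 4]
  step 3: s1^-1 swaps positions 1,2 -> [2 1 3 4]
  step 4: s2 swaps positions 2,3 -> [2 3 1 4]
  step 5: s2^-1 swaps positions 2,3 -> [2 1 3 4]
  step 6: s3^-1 swaps positions 3,4 -> [2 1 4 3]
  step 7: s2 swaps positions 2,3 -> [2 4 1 3]
  step 8: s2 swaps positions 2,3 -> [2 1 4 3]
Final permutation (position -> original strand): [2 1 4 3]
Closure components = cycle count of this permutation = 2.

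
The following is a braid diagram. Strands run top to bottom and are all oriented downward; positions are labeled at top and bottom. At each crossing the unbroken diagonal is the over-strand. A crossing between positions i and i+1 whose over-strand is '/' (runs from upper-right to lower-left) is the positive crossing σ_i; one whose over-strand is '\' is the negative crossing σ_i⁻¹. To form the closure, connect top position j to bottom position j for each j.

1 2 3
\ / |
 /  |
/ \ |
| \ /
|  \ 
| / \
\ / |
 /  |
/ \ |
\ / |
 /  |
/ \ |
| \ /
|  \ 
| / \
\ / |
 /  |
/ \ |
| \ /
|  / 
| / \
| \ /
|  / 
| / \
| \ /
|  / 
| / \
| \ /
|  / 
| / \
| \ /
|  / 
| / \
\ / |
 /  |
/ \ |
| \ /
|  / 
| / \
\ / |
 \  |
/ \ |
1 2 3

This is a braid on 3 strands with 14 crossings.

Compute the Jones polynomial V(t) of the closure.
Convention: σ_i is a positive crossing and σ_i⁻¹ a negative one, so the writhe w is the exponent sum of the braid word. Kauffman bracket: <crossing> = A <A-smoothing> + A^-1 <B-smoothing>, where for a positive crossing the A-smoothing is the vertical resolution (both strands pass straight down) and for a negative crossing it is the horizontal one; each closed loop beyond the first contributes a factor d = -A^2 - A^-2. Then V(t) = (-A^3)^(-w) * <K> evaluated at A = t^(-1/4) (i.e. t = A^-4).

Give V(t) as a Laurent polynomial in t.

-t^12 + 2*t^11 - 4*t^10 + 5*t^9 - 5*t^8 + 5*t^7 - 4*t^6 + 3*t^5 - t^4 + t^3

Derivation:
Reading the diagram top to bottom ('/'-over between positions i,i+1 = s_i, '\'-over = s_i^-1): braid word = s1 s2^-1 s1 s1 s2^-1 s1 s2 s2 s2 s2 s2 s1 s2 s1^-1.
The presented braid s1 s2^-1 s1 s1 s2^-1 s1 s2 s2 s2 s2 s2 s1 s2 s1^-1 on 3 strands reduces by inverse Markov moves (closure unchanged at each step):
  Deconjugate: the word is γ·β·γ⁻¹ with γ = s1 s2^-1 (prefix) and γ⁻¹ = s2 s1^-1 (suffix); strip both.
Reduced to β = s1 s1 s2^-1 s1 s2 s2 s2 s2 s2 s1 on 3 strands, 10 crossings.
Compute on β:
Braid: s1 s1 s2^-1 s1 s2 s2 s2 s2 s2 s1 on 3 strands, 10 crossings.
Writhe w = (#positive) - (#negative) = 9 - 1 = 8.
State-sum expansion of <K>. There are 2^10 = 1024 states.
For each crossing: s=0 is the vertical smoothing, s=1 horizontal. Crossing k contributes A^(sign_k * (1 - 2*s_k)); loop factor d = -A^2 - A^-2.
Tabulate the states by total A-exponent and number of loops L (A-exp: L × count):
  A^10: L=2 ×1
  A^8: L=1 ×4, L=3 ×6
  A^6: L=2 ×35, L=4 ×10
  A^4: L=1 ×35, L=3 ×75, L=5 ×10
  A^2: L=2 ×115, L=4 ×90, L=6 ×5
  A^0: L=3 ×185, L=5 ×66, L=7 ×1
  A^-2: L=4 ×180, L=6 ×30
  A^-4: L=5 ×112, L=7 ×8
  A^-6: L=6 ×44, L=8 ×1
  A^-8: L=7 ×10
  A^-10: L=8 ×1
Each group contributes A^e * Σ count * d^(L-1):
Powers of d = -A^2 - A^-2: d^2 = A^4 + 2 + A^-4; d^3 = -A^6 - 3*A^2 - 3*A^-2 - A^-6; d^4 = A^8 + 4*A^4 + 6 + 4*A^-4 + A^-8; d^5 = -A^10 - 5*A^6 - 10*A^2 - 10*A^-2 - 5*A^-6 - A^-10; d^6 = A^12 + 6*A^8 + 15*A^4 + 20 + 15*A^-4 + 6*A^-8 + A^-12; d^7 = -A^14 - 7*A^10 - 21*A^6 - 35*A^2 - 35*A^-2 - 21*A^-6 - 7*A^-10 - A^-14.
  A^10 * (d) = -A^12 - A^8
  A^8 * (4 + 6*d^2) = 6*A^12 + 16*A^8 + 6*A^4
  A^6 * (35*d + 10*d^3) = -10*A^12 - 65*A^8 - 65*A^4 - 10
  A^4 * (35 + 75*d^2 + 10*d^4) = 10*A^12 + 115*A^8 + 245*A^4 + 115 + 10*A^-4
  A^2 * (115*d + 90*d^3 + 5*d^5) = -5*A^12 - 115*A^8 - 435*A^4 - 435 - 115*A^-4 - 5*A^-8
  A^0 * (185*d^2 + 66*d^4 + d^6) = A^12 + 72*A^8 + 464*A^4 + 786 + 464*A^-4 + 72*A^-8 + A^-12
  A^-2 * (180*d^3 + 30*d^5) = -30*A^8 - 330*A^4 - 840 - 840*A^-4 - 330*A^-8 - 30*A^-12
  A^-4 * (112*d^4 + 8*d^6) = 8*A^8 + 160*A^4 + 568 + 832*A^-4 + 568*A^-8 + 160*A^-12 + 8*A^-16
  A^-6 * (44*d^5 + d^7) = -A^8 - 51*A^4 - 241 - 475*A^-4 - 475*A^-8 - 241*A^-12 - 51*A^-16 - A^-20
  A^-8 * (10*d^6) = 10*A^4 + 60 + 150*A^-4 + 200*A^-8 + 150*A^-12 + 60*A^-16 + 10*A^-20
  A^-10 * (d^7) = -A^4 - 7 - 21*A^-4 - 35*A^-8 - 35*A^-12 - 21*A^-16 - 7*A^-20 - A^-24
Summing the groups: <K> = A^12 - A^8 + 3*A^4 - 4 + 5*A^-4 - 5*A^-8 + 5*A^-12 - 4*A^-16 + 2*A^-20 - A^-24
Normalise by the writhe: (-A^3)^(-w) = (-A^3)^(-8) = A^-24, so f(A) = A^-24 * <K> = A^-12 - A^-16 + 3*A^-20 - 4*A^-24 + 5*A^-28 - 5*A^-32 + 5*A^-36 - 4*A^-40 + 2*A^-44 - A^-48.
Substitute A = t^(-1/4), i.e. A^e → t^(-e/4): V(t) = -t^12 + 2*t^11 - 4*t^10 + 5*t^9 - 5*t^8 + 5*t^7 - 4*t^6 + 3*t^5 - t^4 + t^3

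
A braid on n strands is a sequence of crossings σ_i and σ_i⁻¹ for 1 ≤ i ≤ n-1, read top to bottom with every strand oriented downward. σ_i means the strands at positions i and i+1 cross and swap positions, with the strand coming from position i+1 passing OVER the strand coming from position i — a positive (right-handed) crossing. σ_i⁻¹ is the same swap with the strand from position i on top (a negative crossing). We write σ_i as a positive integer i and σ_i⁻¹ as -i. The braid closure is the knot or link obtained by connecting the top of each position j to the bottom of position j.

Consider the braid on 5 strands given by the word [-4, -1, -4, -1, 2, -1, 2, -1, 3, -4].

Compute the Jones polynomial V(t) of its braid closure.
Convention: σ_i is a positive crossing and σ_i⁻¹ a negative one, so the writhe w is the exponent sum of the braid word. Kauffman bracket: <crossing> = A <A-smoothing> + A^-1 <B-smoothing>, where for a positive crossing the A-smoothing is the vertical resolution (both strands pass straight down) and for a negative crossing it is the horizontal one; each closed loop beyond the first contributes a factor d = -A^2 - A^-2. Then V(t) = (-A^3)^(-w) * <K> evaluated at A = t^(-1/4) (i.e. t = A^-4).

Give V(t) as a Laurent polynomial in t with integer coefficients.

1 - t^-1 + 3*t^-2 - 4*t^-3 + 5*t^-4 - 6*t^-5 + 5*t^-6 - 4*t^-7 + 3*t^-8 - t^-9

Derivation:
Braid: s4^-1 s1^-1 s4^-1 s1^-1 s2 s1^-1 s2 s1^-1 s3 s4^-1 on 5 strands, 10 crossings.
Writhe w = (#positive) - (#negative) = 3 - 7 = -4.
Computing the Kauffman bracket via state sum. There are 2^10 = 1024 states.
Smooth each crossing (0=||, 1=⌣⌢); contribution A^(Σ sign_k(1-2s_k)) * d^(L-1).
Tabulate the states by total A-exponent and number of loops L (A-exp: L × count):
  A^10: L=8 ×1
  A^8: L=7 ×10
  A^6: L=6 ×45
  A^4: L=5 ×118, L=7 ×2
  A^2: L=4 ×195, L=6 ×15
  A^0: L=3 ×203, L=5 ×49
  A^-2: L=2 ×123, L=4 ×85, L=6 ×2
  A^-4: L=1 ×33, L=3 ×78, L=5 ×9
  A^-6: L=2 ×29, L=4 ×16
  A^-8: L=3 ×9, L=5 ×1
  A^-10: L=4 ×1
Each group contributes A^e * Σ count * d^(L-1):
Powers of d = -A^2 - A^-2: d^2 = A^4 + 2 + A^-4; d^3 = -A^6 - 3*A^2 - 3*A^-2 - A^-6; d^4 = A^8 + 4*A^4 + 6 + 4*A^-4 + A^-8; d^5 = -A^10 - 5*A^6 - 10*A^2 - 10*A^-2 - 5*A^-6 - A^-10; d^6 = A^12 + 6*A^8 + 15*A^4 + 20 + 15*A^-4 + 6*A^-8 + A^-12; d^7 = -A^14 - 7*A^10 - 21*A^6 - 35*A^2 - 35*A^-2 - 21*A^-6 - 7*A^-10 - A^-14.
  A^10 * (d^7) = -A^24 - 7*A^20 - 21*A^16 - 35*A^12 - 35*A^8 - 21*A^4 - 7 - A^-4
  A^8 * (10*d^6) = 10*A^20 + 60*A^16 + 150*A^12 + 200*A^8 + 150*A^4 + 60 + 10*A^-4
  A^6 * (45*d^5) = -45*A^16 - 225*A^12 - 450*A^8 - 450*A^4 - 225 - 45*A^-4
  A^4 * (118*d^4 + 2*d^6) = 2*A^16 + 130*A^12 + 502*A^8 + 748*A^4 + 502 + 130*A^-4 + 2*A^-8
  A^2 * (195*d^3 + 15*d^5) = -15*A^12 - 270*A^8 - 735*A^4 - 735 - 270*A^-4 - 15*A^-8
  A^0 * (203*d^2 + 49*d^4) = 49*A^8 + 399*A^4 + 700 + 399*A^-4 + 49*A^-8
  A^-2 * (123*d + 85*d^3 + 2*d^5) = -2*A^8 - 95*A^4 - 398 - 398*A^-4 - 95*A^-8 - 2*A^-12
  A^-4 * (33 + 78*d^2 + 9*d^4) = 9*A^4 + 114 + 243*A^-4 + 114*A^-8 + 9*A^-12
  A^-6 * (29*d + 16*d^3) = -16 - 77*A^-4 - 77*A^-8 - 16*A^-12
  A^-8 * (9*d^2 + d^4) = 1 + 13*A^-4 + 24*A^-8 + 13*A^-12 + A^-16
  A^-10 * (d^3) = -A^-4 - 3*A^-8 - 3*A^-12 - A^-16
Summing the groups: <K> = -A^24 + 3*A^20 - 4*A^16 + 5*A^12 - 6*A^8 + 5*A^4 - 4 + 3*A^-4 - A^-8 + A^-12
Normalise by the writhe: (-A^3)^(-w) = (-A^3)^(4) = A^12, so f(A) = A^12 * <K> = -A^36 + 3*A^32 - 4*A^28 + 5*A^24 - 6*A^20 + 5*A^16 - 4*A^12 + 3*A^8 - A^4 + 1.
Substitute A = t^(-1/4), i.e. A^e → t^(-e/4): V(t) = 1 - t^-1 + 3*t^-2 - 4*t^-3 + 5*t^-4 - 6*t^-5 + 5*t^-6 - 4*t^-7 + 3*t^-8 - t^-9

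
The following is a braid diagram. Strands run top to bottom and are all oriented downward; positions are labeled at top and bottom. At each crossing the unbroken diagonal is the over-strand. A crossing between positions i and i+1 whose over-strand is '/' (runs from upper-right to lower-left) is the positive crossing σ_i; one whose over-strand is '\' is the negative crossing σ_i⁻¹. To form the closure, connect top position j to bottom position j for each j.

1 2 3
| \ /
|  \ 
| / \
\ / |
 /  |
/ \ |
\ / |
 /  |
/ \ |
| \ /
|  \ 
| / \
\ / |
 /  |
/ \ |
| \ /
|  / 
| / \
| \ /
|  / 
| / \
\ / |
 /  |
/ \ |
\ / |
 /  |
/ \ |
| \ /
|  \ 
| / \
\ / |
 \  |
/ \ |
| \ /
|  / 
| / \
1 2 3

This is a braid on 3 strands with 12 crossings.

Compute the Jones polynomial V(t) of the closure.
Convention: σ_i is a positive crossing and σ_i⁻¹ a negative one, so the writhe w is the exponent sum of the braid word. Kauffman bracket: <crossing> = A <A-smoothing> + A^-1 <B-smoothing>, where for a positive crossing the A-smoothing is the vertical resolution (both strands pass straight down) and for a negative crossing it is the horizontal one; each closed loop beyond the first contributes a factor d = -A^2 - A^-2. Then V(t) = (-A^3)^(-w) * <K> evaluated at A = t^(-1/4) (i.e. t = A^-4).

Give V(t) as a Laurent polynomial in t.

Reading the diagram top to bottom ('/'-over between positions i,i+1 = s_i, '\'-over = s_i^-1): braid word = s2^-1 s1 s1 s2^-1 s1 s2 s2 s1 s1 s2^-1 s1^-1 s2.
The presented braid s2^-1 s1 s1 s2^-1 s1 s2 s2 s1 s1 s2^-1 s1^-1 s2 on 3 strands reduces by inverse Markov moves (closure unchanged at each step):
  Deconjugate: the word is γ·β·γ⁻¹ with γ = s2^-1 s1 (prefix) and γ⁻¹ = s1^-1 s2 (suffix); strip both.
Reduced to β = s1 s2^-1 s1 s2 s2 s1 s1 s2^-1 on 3 strands, 8 crossings.
Compute on β:
Braid: s1 s2^-1 s1 s2 s2 s1 s1 s2^-1 on 3 strands, 8 crossings.
Writhe w = (#positive) - (#negative) = 6 - 2 = 4.
Computing the Kauffman bracket via state sum. There are 2^8 = 256 states.
For each crossing: s=0 is the vertical smoothing, s=1 horizontal. Crossing k contributes A^(sign_k * (1 - 2*s_k)); loop factor d = -A^2 - A^-2.
Tabulate the states by total A-exponent and number of loops L (A-exp: L × count):
  A^8: L=3 ×1
  A^6: L=2 ×6, L=4 ×2
  A^4: L=1 ×11, L=3 ×16, L=5 ×1
  A^2: L=2 ×47, L=4 ×9
  A^0: L=1 ×26, L=3 ×43, L=5 ×1
  A^-2: L=2 ×41, L=4 ×15
  A^-4: L=3 ×26, L=5 ×2
  A^-6: L=4 ×8
  A^-8: L=5 ×1
Each group contributes A^e * Σ count * d^(L-1):
Powers of d = -A^2 - A^-2: d^2 = A^4 + 2 + A^-4; d^3 = -A^6 - 3*A^2 - 3*A^-2 - A^-6; d^4 = A^8 + 4*A^4 + 6 + 4*A^-4 + A^-8.
  A^8 * (d^2) = A^12 + 2*A^8 + A^4
  A^6 * (6*d + 2*d^3) = -2*A^12 - 12*A^8 - 12*A^4 - 2
  A^4 * (11 + 16*d^2 + d^4) = A^12 + 20*A^8 + 49*A^4 + 20 + A^-4
  A^2 * (47*d + 9*d^3) = -9*A^8 - 74*A^4 - 74 - 9*A^-4
  A^0 * (26 + 43*d^2 + d^4) = A^8 + 47*A^4 + 118 + 47*A^-4 + A^-8
  A^-2 * (41*d + 15*d^3) = -15*A^4 - 86 - 86*A^-4 - 15*A^-8
  A^-4 * (26*d^2 + 2*d^4) = 2*A^4 + 34 + 64*A^-4 + 34*A^-8 + 2*A^-12
  A^-6 * (8*d^3) = -8 - 24*A^-4 - 24*A^-8 - 8*A^-12
  A^-8 * (d^4) = 1 + 4*A^-4 + 6*A^-8 + 4*A^-12 + A^-16
Summing the groups: <K> = 2*A^8 - 2*A^4 + 3 - 3*A^-4 + 2*A^-8 - 2*A^-12 + A^-16
Normalise by the writhe: (-A^3)^(-w) = (-A^3)^(-4) = A^-12, so f(A) = A^-12 * <K> = 2*A^-4 - 2*A^-8 + 3*A^-12 - 3*A^-16 + 2*A^-20 - 2*A^-24 + A^-28.
Substitute A = t^(-1/4), i.e. A^e → t^(-e/4): V(t) = t^7 - 2*t^6 + 2*t^5 - 3*t^4 + 3*t^3 - 2*t^2 + 2*t

Answer: t^7 - 2*t^6 + 2*t^5 - 3*t^4 + 3*t^3 - 2*t^2 + 2*t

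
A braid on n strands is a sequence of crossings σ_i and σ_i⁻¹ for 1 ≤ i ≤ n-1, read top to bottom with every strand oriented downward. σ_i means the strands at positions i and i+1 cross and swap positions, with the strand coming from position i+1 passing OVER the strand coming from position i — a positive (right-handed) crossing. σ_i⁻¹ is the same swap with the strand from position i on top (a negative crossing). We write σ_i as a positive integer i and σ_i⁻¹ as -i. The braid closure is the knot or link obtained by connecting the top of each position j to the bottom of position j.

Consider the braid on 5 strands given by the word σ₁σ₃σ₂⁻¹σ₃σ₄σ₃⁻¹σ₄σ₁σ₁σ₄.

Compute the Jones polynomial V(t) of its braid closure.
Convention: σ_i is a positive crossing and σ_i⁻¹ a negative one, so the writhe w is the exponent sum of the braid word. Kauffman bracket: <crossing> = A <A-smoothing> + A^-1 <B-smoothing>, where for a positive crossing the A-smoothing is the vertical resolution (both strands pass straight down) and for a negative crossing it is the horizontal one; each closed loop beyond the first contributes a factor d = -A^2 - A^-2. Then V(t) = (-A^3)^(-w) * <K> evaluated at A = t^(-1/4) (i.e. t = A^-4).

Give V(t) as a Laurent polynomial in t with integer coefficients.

Braid: s1 s3 s2^-1 s3 s4 s3^-1 s4 s1 s1 s4 on 5 strands, 10 crossings.
Writhe w = (#positive) - (#negative) = 8 - 2 = 6.
Computing the Kauffman bracket via state sum. There are 2^10 = 1024 states.
Each crossing splits two ways (0=vertical, 1=horizontal). The state's weight is A^(#A-smoothings - #B-smoothings) * d^(loops - 1).
Tabulate the states by total A-exponent and number of loops L (A-exp: L × count):
  A^10: L=3 ×1
  A^8: L=2 ×6, L=4 ×4
  A^6: L=1 ×9, L=3 ×32, L=5 ×4
  A^4: L=2 ×70, L=4 ×49, L=6 ×1
  A^2: L=1 ×30, L=3 ×149, L=5 ×31
  A^0: L=2 ×99, L=4 ×144, L=6 ×9
  A^-2: L=3 ×136, L=5 ×73, L=7 ×1
  A^-4: L=4 ×101, L=6 ×19
  A^-6: L=5 ×43, L=7 ×2
  A^-8: L=6 ×10
  A^-10: L=7 ×1
Each group contributes A^e * Σ count * d^(L-1):
Powers of d = -A^2 - A^-2: d^2 = A^4 + 2 + A^-4; d^3 = -A^6 - 3*A^2 - 3*A^-2 - A^-6; d^4 = A^8 + 4*A^4 + 6 + 4*A^-4 + A^-8; d^5 = -A^10 - 5*A^6 - 10*A^2 - 10*A^-2 - 5*A^-6 - A^-10; d^6 = A^12 + 6*A^8 + 15*A^4 + 20 + 15*A^-4 + 6*A^-8 + A^-12.
  A^10 * (d^2) = A^14 + 2*A^10 + A^6
  A^8 * (6*d + 4*d^3) = -4*A^14 - 18*A^10 - 18*A^6 - 4*A^2
  A^6 * (9 + 32*d^2 + 4*d^4) = 4*A^14 + 48*A^10 + 97*A^6 + 48*A^2 + 4*A^-2
  A^4 * (70*d + 49*d^3 + d^5) = -A^14 - 54*A^10 - 227*A^6 - 227*A^2 - 54*A^-2 - A^-6
  A^2 * (30 + 149*d^2 + 31*d^4) = 31*A^10 + 273*A^6 + 514*A^2 + 273*A^-2 + 31*A^-6
  A^0 * (99*d + 144*d^3 + 9*d^5) = -9*A^10 - 189*A^6 - 621*A^2 - 621*A^-2 - 189*A^-6 - 9*A^-10
  A^-2 * (136*d^2 + 73*d^4 + d^6) = A^10 + 79*A^6 + 443*A^2 + 730*A^-2 + 443*A^-6 + 79*A^-10 + A^-14
  A^-4 * (101*d^3 + 19*d^5) = -19*A^6 - 196*A^2 - 493*A^-2 - 493*A^-6 - 196*A^-10 - 19*A^-14
  A^-6 * (43*d^4 + 2*d^6) = 2*A^6 + 55*A^2 + 202*A^-2 + 298*A^-6 + 202*A^-10 + 55*A^-14 + 2*A^-18
  A^-8 * (10*d^5) = -10*A^2 - 50*A^-2 - 100*A^-6 - 100*A^-10 - 50*A^-14 - 10*A^-18
  A^-10 * (d^6) = A^2 + 6*A^-2 + 15*A^-6 + 20*A^-10 + 15*A^-14 + 6*A^-18 + A^-22
Summing the groups: <K> = A^10 - A^6 + 3*A^2 - 3*A^-2 + 4*A^-6 - 4*A^-10 + 2*A^-14 - 2*A^-18 + A^-22
Normalise by the writhe: (-A^3)^(-w) = (-A^3)^(-6) = A^-18, so f(A) = A^-18 * <K> = A^-8 - A^-12 + 3*A^-16 - 3*A^-20 + 4*A^-24 - 4*A^-28 + 2*A^-32 - 2*A^-36 + A^-40.
Substitute A = t^(-1/4), i.e. A^e → t^(-e/4): V(t) = t^10 - 2*t^9 + 2*t^8 - 4*t^7 + 4*t^6 - 3*t^5 + 3*t^4 - t^3 + t^2

Answer: t^10 - 2*t^9 + 2*t^8 - 4*t^7 + 4*t^6 - 3*t^5 + 3*t^4 - t^3 + t^2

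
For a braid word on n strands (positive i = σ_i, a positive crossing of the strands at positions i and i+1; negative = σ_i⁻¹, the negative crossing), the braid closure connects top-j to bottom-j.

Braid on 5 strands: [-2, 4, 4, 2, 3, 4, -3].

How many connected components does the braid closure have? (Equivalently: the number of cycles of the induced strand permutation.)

4

Derivation:
Track the strand permutation on 5 strands, starting from identity.
  step 1: s2^-1 swaps positions 2,3 -> [1 3 2 4 5]
  step 2: s4 swaps positions 4,5 -> [1 3 2 5 4]
  step 3: s4 swaps positions 4,5 -> [1 3 2 4 5]
  step 4: s2 swaps positions 2,3 -> [1 2 3 4 5]
  step 5: s3 swaps positions 3,4 -> [1 2 4 3 5]
  step 6: s4 swaps positions 4,5 -> [1 2 4 5 3]
  step 7: s3^-1 swaps positions 3,4 -> [1 2 5 4 3]
Final permutation (position -> original strand): [1 2 5 4 3]
Closure components = cycle count of this permutation = 4.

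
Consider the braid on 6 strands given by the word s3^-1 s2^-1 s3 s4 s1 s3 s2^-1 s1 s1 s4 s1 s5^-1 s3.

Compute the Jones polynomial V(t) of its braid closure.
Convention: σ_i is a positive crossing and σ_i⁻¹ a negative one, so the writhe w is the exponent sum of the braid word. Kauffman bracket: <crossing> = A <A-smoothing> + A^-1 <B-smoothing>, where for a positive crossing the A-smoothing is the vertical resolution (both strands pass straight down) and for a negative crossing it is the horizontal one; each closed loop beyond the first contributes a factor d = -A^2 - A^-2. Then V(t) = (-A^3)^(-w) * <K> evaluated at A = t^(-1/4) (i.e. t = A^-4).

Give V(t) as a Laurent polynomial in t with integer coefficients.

-t^9 + 3*t^8 - 4*t^7 + 5*t^6 - 6*t^5 + 5*t^4 - 4*t^3 + 3*t^2 - t + 1

Derivation:
The presented braid s3^-1 s2^-1 s3 s4 s1 s3 s2^-1 s1 s1 s4 s1 s5^-1 s3 on 6 strands reduces by inverse Markov moves (closure unchanged at each step):
  Deconjugate: the word is γ·β·γ⁻¹ with γ = s3^-1 (prefix) and γ⁻¹ = s3 (suffix); strip both.
  Destabilize: the word has the form β·s5^-1 where s5^-1 occurs only as the final letter (β ∈ B_5); drop it and the last strand → 5 strands.
Reduced to β = s2^-1 s3 s4 s1 s3 s2^-1 s1 s1 s4 s1 on 5 strands, 10 crossings.
Compute on β:
Braid: s2^-1 s3 s4 s1 s3 s2^-1 s1 s1 s4 s1 on 5 strands, 10 crossings.
Writhe w = (#positive) - (#negative) = 8 - 2 = 6.
Computing the Kauffman bracket via state sum. There are 2^10 = 1024 states.
Each crossing splits two ways (0=vertical, 1=horizontal). The state's weight is A^(#A-smoothings - #B-smoothings) * d^(loops - 1).
Tabulate the states by total A-exponent and number of loops L (A-exp: L × count):
  A^10: L=5 ×1
  A^8: L=4 ×10
  A^6: L=3 ×39, L=5 ×6
  A^4: L=2 ×68, L=4 ×51, L=6 ×1
  A^2: L=1 ×44, L=3 ×139, L=5 ×27
  A^0: L=2 ×126, L=4 ×118, L=6 ×8
  A^-2: L=1 ×11, L=3 ×140, L=5 ×58, L=7 ×1
  A^-4: L=2 ×19, L=4 ×85, L=6 ×16
  A^-6: L=3 ×15, L=5 ×28, L=7 ×2
  A^-8: L=4 ×6, L=6 ×4
  A^-10: L=5 ×1
Each group contributes A^e * Σ count * d^(L-1):
Powers of d = -A^2 - A^-2: d^2 = A^4 + 2 + A^-4; d^3 = -A^6 - 3*A^2 - 3*A^-2 - A^-6; d^4 = A^8 + 4*A^4 + 6 + 4*A^-4 + A^-8; d^5 = -A^10 - 5*A^6 - 10*A^2 - 10*A^-2 - 5*A^-6 - A^-10; d^6 = A^12 + 6*A^8 + 15*A^4 + 20 + 15*A^-4 + 6*A^-8 + A^-12.
  A^10 * (d^4) = A^18 + 4*A^14 + 6*A^10 + 4*A^6 + A^2
  A^8 * (10*d^3) = -10*A^14 - 30*A^10 - 30*A^6 - 10*A^2
  A^6 * (39*d^2 + 6*d^4) = 6*A^14 + 63*A^10 + 114*A^6 + 63*A^2 + 6*A^-2
  A^4 * (68*d + 51*d^3 + d^5) = -A^14 - 56*A^10 - 231*A^6 - 231*A^2 - 56*A^-2 - A^-6
  A^2 * (44 + 139*d^2 + 27*d^4) = 27*A^10 + 247*A^6 + 484*A^2 + 247*A^-2 + 27*A^-6
  A^0 * (126*d + 118*d^3 + 8*d^5) = -8*A^10 - 158*A^6 - 560*A^2 - 560*A^-2 - 158*A^-6 - 8*A^-10
  A^-2 * (11 + 140*d^2 + 58*d^4 + d^6) = A^10 + 64*A^6 + 387*A^2 + 659*A^-2 + 387*A^-6 + 64*A^-10 + A^-14
  A^-4 * (19*d + 85*d^3 + 16*d^5) = -16*A^6 - 165*A^2 - 434*A^-2 - 434*A^-6 - 165*A^-10 - 16*A^-14
  A^-6 * (15*d^2 + 28*d^4 + 2*d^6) = 2*A^6 + 40*A^2 + 157*A^-2 + 238*A^-6 + 157*A^-10 + 40*A^-14 + 2*A^-18
  A^-8 * (6*d^3 + 4*d^5) = -4*A^2 - 26*A^-2 - 58*A^-6 - 58*A^-10 - 26*A^-14 - 4*A^-18
  A^-10 * (d^4) = A^-2 + 4*A^-6 + 6*A^-10 + 4*A^-14 + A^-18
Summing the groups: <K> = A^18 - A^14 + 3*A^10 - 4*A^6 + 5*A^2 - 6*A^-2 + 5*A^-6 - 4*A^-10 + 3*A^-14 - A^-18
Normalise by the writhe: (-A^3)^(-w) = (-A^3)^(-6) = A^-18, so f(A) = A^-18 * <K> = 1 - A^-4 + 3*A^-8 - 4*A^-12 + 5*A^-16 - 6*A^-20 + 5*A^-24 - 4*A^-28 + 3*A^-32 - A^-36.
Substitute A = t^(-1/4), i.e. A^e → t^(-e/4): V(t) = -t^9 + 3*t^8 - 4*t^7 + 5*t^6 - 6*t^5 + 5*t^4 - 4*t^3 + 3*t^2 - t + 1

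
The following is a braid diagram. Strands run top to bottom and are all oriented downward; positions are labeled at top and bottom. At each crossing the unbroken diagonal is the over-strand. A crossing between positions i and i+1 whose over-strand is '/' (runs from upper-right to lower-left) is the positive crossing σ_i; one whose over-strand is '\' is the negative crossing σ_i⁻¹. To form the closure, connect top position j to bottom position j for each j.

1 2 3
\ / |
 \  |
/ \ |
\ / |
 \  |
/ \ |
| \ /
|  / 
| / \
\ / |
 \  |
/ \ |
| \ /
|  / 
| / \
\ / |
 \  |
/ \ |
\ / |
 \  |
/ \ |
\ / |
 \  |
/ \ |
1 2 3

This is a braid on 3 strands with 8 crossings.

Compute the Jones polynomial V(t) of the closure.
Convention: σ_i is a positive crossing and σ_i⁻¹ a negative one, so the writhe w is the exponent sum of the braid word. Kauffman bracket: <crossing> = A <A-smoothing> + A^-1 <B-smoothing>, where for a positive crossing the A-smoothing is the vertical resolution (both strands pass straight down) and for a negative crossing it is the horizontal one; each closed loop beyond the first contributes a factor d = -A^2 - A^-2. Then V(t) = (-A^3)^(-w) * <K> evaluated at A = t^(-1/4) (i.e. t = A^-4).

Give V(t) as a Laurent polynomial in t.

1 - t^-1 + 2*t^-2 - 2*t^-3 + 3*t^-4 - 3*t^-5 + 2*t^-6 - 2*t^-7 + t^-8

Derivation:
Reading the diagram top to bottom ('/'-over between positions i,i+1 = s_i, '\'-over = s_i^-1): braid word = s1^-1 s1^-1 s2 s1^-1 s2 s1^-1 s1^-1 s1^-1.
Braid: s1^-1 s1^-1 s2 s1^-1 s2 s1^-1 s1^-1 s1^-1 on 3 strands, 8 crossings.
Writhe w = (#positive) - (#negative) = 2 - 6 = -4.
Computing the Kauffman bracket via state sum. There are 2^8 = 256 states.
Smooth each crossing (0=||, 1=⌣⌢); contribution A^(Σ sign_k(1-2s_k)) * d^(L-1).
Tabulate the states by total A-exponent and number of loops L (A-exp: L × count):
  A^8: L=7 ×1
  A^6: L=6 ×8
  A^4: L=5 ×28
  A^2: L=4 ×55, L=6 ×1
  A^0: L=3 ×65, L=5 ×5
  A^-2: L=2 ×46, L=4 ×10
  A^-4: L=1 ×17, L=3 ×11
  A^-6: L=2 ×8
  A^-8: L=3 ×1
Each group contributes A^e * Σ count * d^(L-1):
Powers of d = -A^2 - A^-2: d^2 = A^4 + 2 + A^-4; d^3 = -A^6 - 3*A^2 - 3*A^-2 - A^-6; d^4 = A^8 + 4*A^4 + 6 + 4*A^-4 + A^-8; d^5 = -A^10 - 5*A^6 - 10*A^2 - 10*A^-2 - 5*A^-6 - A^-10; d^6 = A^12 + 6*A^8 + 15*A^4 + 20 + 15*A^-4 + 6*A^-8 + A^-12.
  A^8 * (d^6) = A^20 + 6*A^16 + 15*A^12 + 20*A^8 + 15*A^4 + 6 + A^-4
  A^6 * (8*d^5) = -8*A^16 - 40*A^12 - 80*A^8 - 80*A^4 - 40 - 8*A^-4
  A^4 * (28*d^4) = 28*A^12 + 112*A^8 + 168*A^4 + 112 + 28*A^-4
  A^2 * (55*d^3 + d^5) = -A^12 - 60*A^8 - 175*A^4 - 175 - 60*A^-4 - A^-8
  A^0 * (65*d^2 + 5*d^4) = 5*A^8 + 85*A^4 + 160 + 85*A^-4 + 5*A^-8
  A^-2 * (46*d + 10*d^3) = -10*A^4 - 76 - 76*A^-4 - 10*A^-8
  A^-4 * (17 + 11*d^2) = 11 + 39*A^-4 + 11*A^-8
  A^-6 * (8*d) = -8*A^-4 - 8*A^-8
  A^-8 * (d^2) = A^-4 + 2*A^-8 + A^-12
Summing the groups: <K> = A^20 - 2*A^16 + 2*A^12 - 3*A^8 + 3*A^4 - 2 + 2*A^-4 - A^-8 + A^-12
Normalise by the writhe: (-A^3)^(-w) = (-A^3)^(4) = A^12, so f(A) = A^12 * <K> = A^32 - 2*A^28 + 2*A^24 - 3*A^20 + 3*A^16 - 2*A^12 + 2*A^8 - A^4 + 1.
Substitute A = t^(-1/4), i.e. A^e → t^(-e/4): V(t) = 1 - t^-1 + 2*t^-2 - 2*t^-3 + 3*t^-4 - 3*t^-5 + 2*t^-6 - 2*t^-7 + t^-8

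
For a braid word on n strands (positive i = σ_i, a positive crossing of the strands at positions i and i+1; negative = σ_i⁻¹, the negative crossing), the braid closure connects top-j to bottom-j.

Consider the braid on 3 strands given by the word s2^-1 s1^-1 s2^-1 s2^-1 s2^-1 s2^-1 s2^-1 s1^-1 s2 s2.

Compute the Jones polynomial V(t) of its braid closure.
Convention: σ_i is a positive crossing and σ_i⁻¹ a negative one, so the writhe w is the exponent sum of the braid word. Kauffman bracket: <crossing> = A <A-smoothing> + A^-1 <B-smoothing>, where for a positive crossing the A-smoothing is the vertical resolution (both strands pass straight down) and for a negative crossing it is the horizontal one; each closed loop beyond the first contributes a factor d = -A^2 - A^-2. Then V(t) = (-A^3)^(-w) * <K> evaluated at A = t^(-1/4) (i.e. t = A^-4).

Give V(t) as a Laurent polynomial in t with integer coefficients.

t^-2 - t^-3 + 2*t^-4 - 2*t^-5 + 3*t^-6 - 2*t^-7 + t^-8 - t^-9

Derivation:
The presented braid s2^-1 s1^-1 s2^-1 s2^-1 s2^-1 s2^-1 s2^-1 s1^-1 s2 s2 on 3 strands reduces by inverse Markov moves (closure unchanged at each step):
  Deconjugate: the word is γ·β·γ⁻¹ with γ = s2^-1 (prefix) and γ⁻¹ = s2 (suffix); strip both.
Reduced to β = s1^-1 s2^-1 s2^-1 s2^-1 s2^-1 s2^-1 s1^-1 s2 on 3 strands, 8 crossings.
Compute on β:
Braid: s1^-1 s2^-1 s2^-1 s2^-1 s2^-1 s2^-1 s1^-1 s2 on 3 strands, 8 crossings.
Writhe w = (#positive) - (#negative) = 1 - 7 = -6.
State-sum expansion of <K>. There are 2^8 = 256 states.
Each crossing splits two ways (0=vertical, 1=horizontal). The state's weight is A^(#A-smoothings - #B-smoothings) * d^(loops - 1).
Tabulate the states by total A-exponent and number of loops L (A-exp: L × count):
  A^8: L=6 ×1
  A^6: L=5 ×8
  A^4: L=4 ×25, L=6 ×3
  A^2: L=3 ×40, L=5 ×15, L=7 ×1
  A^0: L=2 ×35, L=4 ×30, L=6 ×5
  A^-2: L=1 ×15, L=3 ×31, L=5 ×10
  A^-4: L=2 ×18, L=4 ×10
  A^-6: L=1 ×2, L=3 ×6
  A^-8: L=2 ×1
Each group contributes A^e * Σ count * d^(L-1):
Powers of d = -A^2 - A^-2: d^2 = A^4 + 2 + A^-4; d^3 = -A^6 - 3*A^2 - 3*A^-2 - A^-6; d^4 = A^8 + 4*A^4 + 6 + 4*A^-4 + A^-8; d^5 = -A^10 - 5*A^6 - 10*A^2 - 10*A^-2 - 5*A^-6 - A^-10; d^6 = A^12 + 6*A^8 + 15*A^4 + 20 + 15*A^-4 + 6*A^-8 + A^-12.
  A^8 * (d^5) = -A^18 - 5*A^14 - 10*A^10 - 10*A^6 - 5*A^2 - A^-2
  A^6 * (8*d^4) = 8*A^14 + 32*A^10 + 48*A^6 + 32*A^2 + 8*A^-2
  A^4 * (25*d^3 + 3*d^5) = -3*A^14 - 40*A^10 - 105*A^6 - 105*A^2 - 40*A^-2 - 3*A^-6
  A^2 * (40*d^2 + 15*d^4 + d^6) = A^14 + 21*A^10 + 115*A^6 + 190*A^2 + 115*A^-2 + 21*A^-6 + A^-10
  A^0 * (35*d + 30*d^3 + 5*d^5) = -5*A^10 - 55*A^6 - 175*A^2 - 175*A^-2 - 55*A^-6 - 5*A^-10
  A^-2 * (15 + 31*d^2 + 10*d^4) = 10*A^6 + 71*A^2 + 137*A^-2 + 71*A^-6 + 10*A^-10
  A^-4 * (18*d + 10*d^3) = -10*A^2 - 48*A^-2 - 48*A^-6 - 10*A^-10
  A^-6 * (2 + 6*d^2) = 6*A^-2 + 14*A^-6 + 6*A^-10
  A^-8 * (d) = -A^-6 - A^-10
Summing the groups: <K> = -A^18 + A^14 - 2*A^10 + 3*A^6 - 2*A^2 + 2*A^-2 - A^-6 + A^-10
Normalise by the writhe: (-A^3)^(-w) = (-A^3)^(6) = A^18, so f(A) = A^18 * <K> = -A^36 + A^32 - 2*A^28 + 3*A^24 - 2*A^20 + 2*A^16 - A^12 + A^8.
Substitute A = t^(-1/4), i.e. A^e → t^(-e/4): V(t) = t^-2 - t^-3 + 2*t^-4 - 2*t^-5 + 3*t^-6 - 2*t^-7 + t^-8 - t^-9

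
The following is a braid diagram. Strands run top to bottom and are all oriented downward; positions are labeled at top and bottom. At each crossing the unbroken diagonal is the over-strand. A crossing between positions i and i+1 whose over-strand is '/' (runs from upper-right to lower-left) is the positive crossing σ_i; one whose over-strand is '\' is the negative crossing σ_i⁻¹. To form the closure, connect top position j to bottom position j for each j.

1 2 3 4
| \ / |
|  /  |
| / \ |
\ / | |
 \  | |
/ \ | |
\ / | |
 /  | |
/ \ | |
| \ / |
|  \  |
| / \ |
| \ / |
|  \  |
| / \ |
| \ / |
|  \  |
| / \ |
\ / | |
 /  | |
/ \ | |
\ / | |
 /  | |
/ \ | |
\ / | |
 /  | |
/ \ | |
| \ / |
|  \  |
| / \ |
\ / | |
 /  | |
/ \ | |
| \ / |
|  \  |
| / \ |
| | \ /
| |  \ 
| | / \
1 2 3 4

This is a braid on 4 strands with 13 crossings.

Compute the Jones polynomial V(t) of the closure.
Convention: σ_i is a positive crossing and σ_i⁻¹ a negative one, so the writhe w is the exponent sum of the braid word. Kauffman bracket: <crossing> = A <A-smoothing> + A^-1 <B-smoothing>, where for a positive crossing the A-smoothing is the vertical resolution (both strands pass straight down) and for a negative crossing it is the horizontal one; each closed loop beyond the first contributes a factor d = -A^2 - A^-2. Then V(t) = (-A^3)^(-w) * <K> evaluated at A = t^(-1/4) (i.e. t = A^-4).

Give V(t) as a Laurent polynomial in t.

t^4 - 2*t^3 + 3*t^2 - 4*t + 5 - 4*t^-1 + 3*t^-2 - 2*t^-3 + t^-4

Derivation:
Reading the diagram top to bottom ('/'-over between positions i,i+1 = s_i, '\'-over = s_i^-1): braid word = s2 s1^-1 s1 s2^-1 s2^-1 s2^-1 s1 s1 s1 s2^-1 s1 s2^-1 s3^-1.
The presented braid s2 s1^-1 s1 s2^-1 s2^-1 s2^-1 s1 s1 s1 s2^-1 s1 s2^-1 s3^-1 on 4 strands reduces by inverse Markov moves (closure unchanged at each step):
  Destabilize: the word has the form β·s3^-1 where s3^-1 occurs only as the final letter (β ∈ B_3); drop it and the last strand → 3 strands.
  Deconjugate: the word is γ·β·γ⁻¹ with γ = s2 s1^-1 (prefix) and γ⁻¹ = s1 s2^-1 (suffix); strip both.
Reduced to β = s1 s2^-1 s2^-1 s2^-1 s1 s1 s1 s2^-1 on 3 strands, 8 crossings.
Compute on β:
Braid: s1 s2^-1 s2^-1 s2^-1 s1 s1 s1 s2^-1 on 3 strands, 8 crossings.
Writhe w = (#positive) - (#negative) = 4 - 4 = 0.
Computing the Kauffman bracket via state sum. There are 2^8 = 256 states.
For each crossing: s=0 is the vertical smoothing, s=1 horizontal. Crossing k contributes A^(sign_k * (1 - 2*s_k)); loop factor d = -A^2 - A^-2.
Tabulate the states by total A-exponent and number of loops L (A-exp: L × count):
  A^8: L=5 ×1
  A^6: L=4 ×8
  A^4: L=3 ×25, L=5 ×3
  A^2: L=2 ×37, L=4 ×18, L=6 ×1
  A^0: L=1 ×25, L=3 ×37, L=5 ×8
  A^-2: L=2 ×37, L=4 ×18, L=6 ×1
  A^-4: L=3 ×25, L=5 ×3
  A^-6: L=4 ×8
  A^-8: L=5 ×1
Each group contributes A^e * Σ count * d^(L-1):
Powers of d = -A^2 - A^-2: d^2 = A^4 + 2 + A^-4; d^3 = -A^6 - 3*A^2 - 3*A^-2 - A^-6; d^4 = A^8 + 4*A^4 + 6 + 4*A^-4 + A^-8; d^5 = -A^10 - 5*A^6 - 10*A^2 - 10*A^-2 - 5*A^-6 - A^-10.
  A^8 * (d^4) = A^16 + 4*A^12 + 6*A^8 + 4*A^4 + 1
  A^6 * (8*d^3) = -8*A^12 - 24*A^8 - 24*A^4 - 8
  A^4 * (25*d^2 + 3*d^4) = 3*A^12 + 37*A^8 + 68*A^4 + 37 + 3*A^-4
  A^2 * (37*d + 18*d^3 + d^5) = -A^12 - 23*A^8 - 101*A^4 - 101 - 23*A^-4 - A^-8
  A^0 * (25 + 37*d^2 + 8*d^4) = 8*A^8 + 69*A^4 + 147 + 69*A^-4 + 8*A^-8
  A^-2 * (37*d + 18*d^3 + d^5) = -A^8 - 23*A^4 - 101 - 101*A^-4 - 23*A^-8 - A^-12
  A^-4 * (25*d^2 + 3*d^4) = 3*A^4 + 37 + 68*A^-4 + 37*A^-8 + 3*A^-12
  A^-6 * (8*d^3) = -8 - 24*A^-4 - 24*A^-8 - 8*A^-12
  A^-8 * (d^4) = 1 + 4*A^-4 + 6*A^-8 + 4*A^-12 + A^-16
Summing the groups: <K> = A^16 - 2*A^12 + 3*A^8 - 4*A^4 + 5 - 4*A^-4 + 3*A^-8 - 2*A^-12 + A^-16
Normalise by the writhe: (-A^3)^(-w) = (-A^3)^(0) = 1, so f(A) = 1 * <K> = A^16 - 2*A^12 + 3*A^8 - 4*A^4 + 5 - 4*A^-4 + 3*A^-8 - 2*A^-12 + A^-16.
Substitute A = t^(-1/4), i.e. A^e → t^(-e/4): V(t) = t^4 - 2*t^3 + 3*t^2 - 4*t + 5 - 4*t^-1 + 3*t^-2 - 2*t^-3 + t^-4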